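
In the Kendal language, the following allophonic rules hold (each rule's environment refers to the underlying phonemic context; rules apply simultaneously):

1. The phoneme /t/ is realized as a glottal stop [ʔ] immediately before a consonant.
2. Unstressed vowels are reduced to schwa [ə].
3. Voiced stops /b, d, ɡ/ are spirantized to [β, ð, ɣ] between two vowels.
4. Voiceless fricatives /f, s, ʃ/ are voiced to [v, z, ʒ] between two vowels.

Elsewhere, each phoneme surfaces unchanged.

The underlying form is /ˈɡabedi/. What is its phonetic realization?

/ɡ/ (word-initial): rule 3 targets it, but not between two vowels → unchanged [ɡ].
/a/ (between /ɡ/ and /b/) fails the environment for rule 2, so it stays [a].
Rule 3 applies to /b/ (between /a/ and /e/: between two vowels) → [β].
Rule 2 applies to /e/ (between /b/ and /d/: in an unstressed syllable) → [ə].
/d/ (between /e/ and /i/) occurs between two vowels → [ð] by rule 3.
/i/ — word-final, in an unstressed syllable — surfaces as [ə] (rule 2).

[ˈɡaβəðə]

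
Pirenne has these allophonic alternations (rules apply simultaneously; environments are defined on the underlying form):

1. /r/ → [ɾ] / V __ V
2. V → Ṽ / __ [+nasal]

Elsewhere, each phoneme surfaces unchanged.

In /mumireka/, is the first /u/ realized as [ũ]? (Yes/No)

Yes

/u/ (between /m/ and /m/) occurs before a nasal consonant → [ũ] by rule 2.
The actual realization is [ũ], which matches [ũ].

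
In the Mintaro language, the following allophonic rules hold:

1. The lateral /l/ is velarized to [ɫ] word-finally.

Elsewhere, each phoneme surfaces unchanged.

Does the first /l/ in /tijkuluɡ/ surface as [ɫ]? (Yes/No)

No

/l/ (between /u/ and /u/): rule 1 targets it, but not word-finally → unchanged [l].
The actual realization is [l], not [ɫ].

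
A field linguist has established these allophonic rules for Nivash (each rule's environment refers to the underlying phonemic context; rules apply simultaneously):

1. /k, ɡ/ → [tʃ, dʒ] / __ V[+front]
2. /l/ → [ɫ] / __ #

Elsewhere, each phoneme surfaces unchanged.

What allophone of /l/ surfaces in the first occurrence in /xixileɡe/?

/l/ (between /i/ and /e/) is in the target of rule 2 but the environment (word-finally) is not met → [l].

[l]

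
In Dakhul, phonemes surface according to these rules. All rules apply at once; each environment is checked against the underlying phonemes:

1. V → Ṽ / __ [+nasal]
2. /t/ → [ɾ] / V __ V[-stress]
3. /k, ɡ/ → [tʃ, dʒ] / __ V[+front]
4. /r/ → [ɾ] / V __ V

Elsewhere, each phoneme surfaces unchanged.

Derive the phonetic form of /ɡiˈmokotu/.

/ɡ/ (word-initial) occurs before a front vowel → [dʒ] by rule 3.
/i/ meets the environment for rule 1 (before a nasal consonant) → [ĩ].
/m/ (between /i/ and /o/) is unaffected → [m].
/o/ (between /m/ and /k/) fails the environment for rule 1, so it stays [o].
/k/ (between /o/ and /o/): rule 3 targets it, but not before a front vowel → unchanged [k].
/o/ — between /k/ and /t/; rule 1 does not apply here → [o].
Rule 2 applies to /t/ (between /o/ and /u/: between a vowel and a following unstressed vowel) → [ɾ].
/u/ (word-final) fails the environment for rule 1, so it stays [u].

[dʒĩˈmokoɾu]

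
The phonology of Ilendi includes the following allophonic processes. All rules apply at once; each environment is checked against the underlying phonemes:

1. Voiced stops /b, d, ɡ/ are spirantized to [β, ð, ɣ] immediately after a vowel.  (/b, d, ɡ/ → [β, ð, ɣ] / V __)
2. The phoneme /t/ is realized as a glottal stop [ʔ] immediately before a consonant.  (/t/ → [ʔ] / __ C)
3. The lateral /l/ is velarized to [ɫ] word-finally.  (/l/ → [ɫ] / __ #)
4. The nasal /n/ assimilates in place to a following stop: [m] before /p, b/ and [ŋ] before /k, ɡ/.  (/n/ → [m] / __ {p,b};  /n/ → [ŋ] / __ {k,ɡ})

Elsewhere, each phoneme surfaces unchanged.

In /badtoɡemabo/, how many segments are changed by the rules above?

3

Segments that undergo a rule: /d/ → [ð] (rule 1); /ɡ/ → [ɣ] (rule 1); /b/ → [β] (rule 1).
All other segments surface unchanged.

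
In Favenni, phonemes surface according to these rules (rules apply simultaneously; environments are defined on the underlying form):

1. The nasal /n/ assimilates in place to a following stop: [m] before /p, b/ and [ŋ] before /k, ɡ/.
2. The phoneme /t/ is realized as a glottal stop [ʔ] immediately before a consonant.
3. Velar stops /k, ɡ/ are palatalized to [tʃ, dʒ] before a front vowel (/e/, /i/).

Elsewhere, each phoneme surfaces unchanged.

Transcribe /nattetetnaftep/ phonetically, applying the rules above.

[naʔteteʔnaftep]

/n/ (word-initial) fails the environment for rule 1, so it stays [n].
/a/ stays [a].
/t/ (between /a/ and /t/) occurs immediately before a consonant → [ʔ] by rule 2.
/t/ (between /t/ and /e/): rule 2 targets it, but not immediately before a consonant → unchanged [t].
/e/ (between /t/ and /t/) is unaffected → [e].
/t/ (between /e/ and /e/): rule 2 targets it, but not immediately before a consonant → unchanged [t].
/e/ — not in any rule's target class → [e].
/t/ (between /e/ and /n/) occurs immediately before a consonant → [ʔ] by rule 2.
/n/ (between /t/ and /a/): rule 1 targets it, but not before a labial or velar stop → unchanged [n].
/a/ (between /n/ and /f/) is unaffected → [a].
/f/ (between /a/ and /t/) is unaffected → [f].
/t/ — between /f/ and /e/; rule 2 does not apply here → [t].
/e/ (between /t/ and /p/) is unaffected → [e].
/p/ — not in any rule's target class → [p].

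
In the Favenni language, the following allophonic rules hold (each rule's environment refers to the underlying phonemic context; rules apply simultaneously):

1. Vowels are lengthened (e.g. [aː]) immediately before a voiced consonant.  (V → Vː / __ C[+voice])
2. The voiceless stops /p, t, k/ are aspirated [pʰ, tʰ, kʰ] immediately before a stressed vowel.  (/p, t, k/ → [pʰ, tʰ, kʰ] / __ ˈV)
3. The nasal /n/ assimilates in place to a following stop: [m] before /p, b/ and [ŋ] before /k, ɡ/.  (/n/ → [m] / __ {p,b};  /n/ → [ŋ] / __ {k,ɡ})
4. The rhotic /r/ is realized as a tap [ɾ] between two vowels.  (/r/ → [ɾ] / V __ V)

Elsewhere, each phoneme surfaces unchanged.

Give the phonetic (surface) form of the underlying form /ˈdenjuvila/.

/d/ (word-initial) is unaffected → [d].
/e/ — between /d/ and /n/, before a voiced consonant — surfaces as [eː] (rule 1).
/n/ — between /e/ and /j/; rule 3 does not apply here → [n].
/j/ — not in any rule's target class → [j].
/u/ — between /j/ and /v/, before a voiced consonant — surfaces as [uː] (rule 1).
/v/ — not in any rule's target class → [v].
/i/ meets the environment for rule 1 (before a voiced consonant) → [iː].
/l/ stays [l].
/a/ (word-final) is in the target of rule 1 but the environment (before a voiced consonant) is not met → [a].

[ˈdeːnjuːviːla]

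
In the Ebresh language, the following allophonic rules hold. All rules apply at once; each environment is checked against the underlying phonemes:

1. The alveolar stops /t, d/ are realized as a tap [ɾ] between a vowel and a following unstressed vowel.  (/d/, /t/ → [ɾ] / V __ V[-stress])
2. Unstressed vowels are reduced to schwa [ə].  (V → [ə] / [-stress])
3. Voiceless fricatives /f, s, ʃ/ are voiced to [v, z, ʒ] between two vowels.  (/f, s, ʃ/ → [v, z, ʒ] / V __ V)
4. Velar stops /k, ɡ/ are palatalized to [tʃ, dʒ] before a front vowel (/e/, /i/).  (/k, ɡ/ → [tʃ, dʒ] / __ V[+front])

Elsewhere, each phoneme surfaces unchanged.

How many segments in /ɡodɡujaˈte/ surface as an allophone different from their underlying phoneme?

Segments that undergo a rule: /o/ → [ə] (rule 2); /u/ → [ə] (rule 2); /a/ → [ə] (rule 2).
All other segments surface unchanged.

3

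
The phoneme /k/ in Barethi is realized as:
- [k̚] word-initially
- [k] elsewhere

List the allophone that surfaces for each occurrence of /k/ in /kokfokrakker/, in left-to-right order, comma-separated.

[k̚], [k], [k], [k], [k]

Occurrence 1 (position 1): word-initially → [k̚].
Occurrence 2 (position 3): no conditioning environment matches → elsewhere allophone [k].
Occurrence 3 (position 6): no conditioning environment matches → elsewhere allophone [k].
Occurrence 4 (position 9): no conditioning environment matches → elsewhere allophone [k].
Occurrence 5 (position 10): no conditioning environment matches → elsewhere allophone [k].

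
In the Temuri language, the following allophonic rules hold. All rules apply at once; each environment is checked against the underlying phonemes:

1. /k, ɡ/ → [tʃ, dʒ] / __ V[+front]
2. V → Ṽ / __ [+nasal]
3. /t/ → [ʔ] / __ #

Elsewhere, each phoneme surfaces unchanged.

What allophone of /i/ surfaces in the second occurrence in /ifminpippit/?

Rule 2 applies to /i/ (between /m/ and /n/: before a nasal consonant) → [ĩ].

[ĩ]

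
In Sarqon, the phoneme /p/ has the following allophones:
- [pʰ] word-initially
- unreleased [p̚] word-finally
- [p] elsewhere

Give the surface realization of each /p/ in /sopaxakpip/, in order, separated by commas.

[p], [p], [p̚]

Occurrence 1 (position 3): no conditioning environment matches → elsewhere allophone [p].
Occurrence 2 (position 8): no conditioning environment matches → elsewhere allophone [p].
Occurrence 3 (position 10): word-finally → [p̚].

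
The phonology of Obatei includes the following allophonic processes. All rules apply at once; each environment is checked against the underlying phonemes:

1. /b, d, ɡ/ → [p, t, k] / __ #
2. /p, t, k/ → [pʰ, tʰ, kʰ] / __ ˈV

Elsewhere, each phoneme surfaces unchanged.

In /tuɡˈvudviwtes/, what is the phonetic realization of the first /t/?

[t]

/t/ (word-initial): rule 2 targets it, but not immediately before a stressed vowel → unchanged [t].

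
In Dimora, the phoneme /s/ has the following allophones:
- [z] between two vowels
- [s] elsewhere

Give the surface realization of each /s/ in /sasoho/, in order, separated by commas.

[s], [z]

Occurrence 1 (position 1): no conditioning environment matches → elsewhere allophone [s].
Occurrence 2 (position 3): between two vowels → [z].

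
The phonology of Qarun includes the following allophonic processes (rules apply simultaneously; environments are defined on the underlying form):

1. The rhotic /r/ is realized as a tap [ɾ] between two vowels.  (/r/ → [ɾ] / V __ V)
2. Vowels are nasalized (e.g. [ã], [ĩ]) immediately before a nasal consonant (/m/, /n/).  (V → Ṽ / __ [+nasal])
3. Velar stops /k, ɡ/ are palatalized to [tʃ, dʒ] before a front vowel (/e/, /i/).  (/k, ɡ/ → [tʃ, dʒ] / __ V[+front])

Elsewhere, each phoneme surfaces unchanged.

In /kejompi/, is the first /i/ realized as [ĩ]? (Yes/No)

/i/ (word-final): rule 2 targets it, but not before a nasal consonant → unchanged [i].
The actual realization is [i], not [ĩ].

No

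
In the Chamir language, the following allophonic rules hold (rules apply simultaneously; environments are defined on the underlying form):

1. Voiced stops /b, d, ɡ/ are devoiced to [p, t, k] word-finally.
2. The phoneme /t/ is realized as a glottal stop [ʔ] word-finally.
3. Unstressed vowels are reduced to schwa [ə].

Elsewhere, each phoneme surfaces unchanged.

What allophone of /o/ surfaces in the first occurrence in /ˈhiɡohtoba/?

/o/ meets the environment for rule 3 (in an unstressed syllable) → [ə].

[ə]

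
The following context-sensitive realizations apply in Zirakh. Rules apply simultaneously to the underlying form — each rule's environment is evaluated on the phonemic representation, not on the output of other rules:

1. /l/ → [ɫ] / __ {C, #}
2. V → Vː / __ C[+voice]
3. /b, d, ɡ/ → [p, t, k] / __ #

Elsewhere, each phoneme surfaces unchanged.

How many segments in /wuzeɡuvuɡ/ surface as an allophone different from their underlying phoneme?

5

Segments that undergo a rule: /u/ → [uː] (rule 2); /e/ → [eː] (rule 2); /u/ → [uː] (rule 2); /u/ → [uː] (rule 2); /ɡ/ → [k] (rule 3).
All other segments surface unchanged.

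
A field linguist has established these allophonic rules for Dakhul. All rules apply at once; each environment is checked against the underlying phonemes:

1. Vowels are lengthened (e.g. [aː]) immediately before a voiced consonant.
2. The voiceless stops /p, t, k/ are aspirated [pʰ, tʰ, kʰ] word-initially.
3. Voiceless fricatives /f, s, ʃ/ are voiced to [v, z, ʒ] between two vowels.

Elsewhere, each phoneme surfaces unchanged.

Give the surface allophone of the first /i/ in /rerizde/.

[iː]

/i/ (between /r/ and /z/) occurs before a voiced consonant → [iː] by rule 1.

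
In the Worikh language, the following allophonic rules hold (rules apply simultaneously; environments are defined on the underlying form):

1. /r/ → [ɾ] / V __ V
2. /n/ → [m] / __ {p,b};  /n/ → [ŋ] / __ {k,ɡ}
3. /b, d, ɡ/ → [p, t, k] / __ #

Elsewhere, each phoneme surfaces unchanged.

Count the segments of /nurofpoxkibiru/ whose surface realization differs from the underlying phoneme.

Segments that undergo a rule: /r/ → [ɾ] (rule 1); /r/ → [ɾ] (rule 1).
All other segments surface unchanged.

2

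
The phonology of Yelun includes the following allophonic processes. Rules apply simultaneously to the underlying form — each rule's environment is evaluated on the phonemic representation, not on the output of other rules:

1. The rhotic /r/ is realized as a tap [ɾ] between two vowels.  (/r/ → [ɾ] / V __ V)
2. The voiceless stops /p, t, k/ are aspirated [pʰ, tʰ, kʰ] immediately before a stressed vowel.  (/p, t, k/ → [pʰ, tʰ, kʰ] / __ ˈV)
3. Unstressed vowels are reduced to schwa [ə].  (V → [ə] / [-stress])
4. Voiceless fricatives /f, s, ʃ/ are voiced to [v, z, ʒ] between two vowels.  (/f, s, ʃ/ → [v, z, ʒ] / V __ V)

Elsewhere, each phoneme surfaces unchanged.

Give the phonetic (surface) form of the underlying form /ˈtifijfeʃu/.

[ˈtʰivəjfəʒə]

/t/ (word-initial): immediately before a stressed vowel, so rule 2 applies → [tʰ].
/i/ — between /t/ and /f/; rule 3 does not apply here → [i].
/f/ (between /i/ and /i/) occurs between two vowels → [v] by rule 4.
/i/ — between /f/ and /j/, in an unstressed syllable — surfaces as [ə] (rule 3).
/f/ (between /j/ and /e/) is in the target of rule 4 but the environment (between two vowels) is not met → [f].
/e/ (between /f/ and /ʃ/): in an unstressed syllable, so rule 3 applies → [ə].
/ʃ/ — between /e/ and /u/, between two vowels — surfaces as [ʒ] (rule 4).
Rule 3 applies to /u/ (word-final: in an unstressed syllable) → [ə].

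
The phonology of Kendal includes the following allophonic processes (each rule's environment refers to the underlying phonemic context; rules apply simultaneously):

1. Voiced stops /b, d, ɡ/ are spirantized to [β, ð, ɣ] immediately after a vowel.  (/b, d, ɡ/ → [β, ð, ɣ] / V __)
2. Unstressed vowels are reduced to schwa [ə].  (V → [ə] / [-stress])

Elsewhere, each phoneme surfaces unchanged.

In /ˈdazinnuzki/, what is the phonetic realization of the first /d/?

[d]

/d/ — word-initial; rule 1 does not apply here → [d].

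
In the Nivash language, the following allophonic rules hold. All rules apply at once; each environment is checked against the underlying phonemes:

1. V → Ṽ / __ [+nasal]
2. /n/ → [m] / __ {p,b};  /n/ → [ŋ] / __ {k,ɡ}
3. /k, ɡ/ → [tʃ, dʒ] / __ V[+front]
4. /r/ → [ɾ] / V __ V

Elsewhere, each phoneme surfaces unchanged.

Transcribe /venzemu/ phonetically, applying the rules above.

/e/ (between /v/ and /n/): before a nasal consonant, so rule 1 applies → [ẽ].
/n/ (between /e/ and /z/) fails the environment for rule 2, so it stays [n].
/e/ — between /z/ and /m/, before a nasal consonant — surfaces as [ẽ] (rule 1).
/u/ — word-final; rule 1 does not apply here → [u].

[vẽnzẽmu]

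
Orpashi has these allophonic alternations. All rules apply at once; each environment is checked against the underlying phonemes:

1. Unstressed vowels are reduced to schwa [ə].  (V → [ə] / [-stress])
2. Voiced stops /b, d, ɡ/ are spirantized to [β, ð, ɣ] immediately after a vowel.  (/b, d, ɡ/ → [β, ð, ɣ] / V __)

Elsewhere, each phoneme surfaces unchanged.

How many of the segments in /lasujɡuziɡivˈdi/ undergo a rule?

6

Segments that undergo a rule: /a/ → [ə] (rule 1); /u/ → [ə] (rule 1); /u/ → [ə] (rule 1); /i/ → [ə] (rule 1); /ɡ/ → [ɣ] (rule 2); /i/ → [ə] (rule 1).
All other segments surface unchanged.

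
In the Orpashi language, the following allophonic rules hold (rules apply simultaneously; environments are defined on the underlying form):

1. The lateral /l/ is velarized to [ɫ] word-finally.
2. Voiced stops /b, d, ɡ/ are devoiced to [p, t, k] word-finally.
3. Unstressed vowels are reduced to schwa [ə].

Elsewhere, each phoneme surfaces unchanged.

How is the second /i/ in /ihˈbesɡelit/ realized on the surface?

[ə]

/i/ (between /l/ and /t/) occurs in an unstressed syllable → [ə] by rule 3.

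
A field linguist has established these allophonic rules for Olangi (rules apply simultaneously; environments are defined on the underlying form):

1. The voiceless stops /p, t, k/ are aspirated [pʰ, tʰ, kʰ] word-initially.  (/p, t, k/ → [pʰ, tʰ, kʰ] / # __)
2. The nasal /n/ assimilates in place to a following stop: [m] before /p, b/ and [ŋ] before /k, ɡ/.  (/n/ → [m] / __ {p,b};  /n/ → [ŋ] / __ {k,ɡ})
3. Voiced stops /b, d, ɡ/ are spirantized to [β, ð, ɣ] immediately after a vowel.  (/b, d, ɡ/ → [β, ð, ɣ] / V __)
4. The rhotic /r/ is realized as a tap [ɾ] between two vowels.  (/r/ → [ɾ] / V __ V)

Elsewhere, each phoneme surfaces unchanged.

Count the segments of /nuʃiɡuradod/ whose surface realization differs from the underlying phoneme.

Segments that undergo a rule: /ɡ/ → [ɣ] (rule 3); /r/ → [ɾ] (rule 4); /d/ → [ð] (rule 3); /d/ → [ð] (rule 3).
All other segments surface unchanged.

4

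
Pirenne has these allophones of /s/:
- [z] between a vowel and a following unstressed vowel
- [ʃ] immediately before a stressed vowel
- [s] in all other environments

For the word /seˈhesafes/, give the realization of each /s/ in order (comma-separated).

[s], [z], [s]

Occurrence 1 (position 1): no conditioning environment matches → elsewhere allophone [s].
Occurrence 2 (position 5): between a vowel and a following unstressed vowel → [z].
Occurrence 3 (position 9): no conditioning environment matches → elsewhere allophone [s].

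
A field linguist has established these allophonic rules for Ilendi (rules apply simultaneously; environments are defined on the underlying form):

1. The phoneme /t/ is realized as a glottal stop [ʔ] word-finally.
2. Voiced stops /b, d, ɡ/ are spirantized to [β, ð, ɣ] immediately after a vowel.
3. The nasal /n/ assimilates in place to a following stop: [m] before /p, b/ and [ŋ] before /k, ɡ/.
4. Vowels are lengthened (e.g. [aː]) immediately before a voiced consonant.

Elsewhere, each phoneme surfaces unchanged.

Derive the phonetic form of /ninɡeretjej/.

[niːŋɡeːretjeːj]

/n/ (word-initial) is in the target of rule 3 but the environment (before a labial or velar stop) is not met → [n].
Rule 4 applies to /i/ (between /n/ and /n/: before a voiced consonant) → [iː].
/n/ (between /i/ and /ɡ/) occurs before a labial or velar stop → [ŋ] by rule 3.
/ɡ/ (between /n/ and /e/): rule 2 targets it, but not immediately after a vowel → unchanged [ɡ].
/e/ meets the environment for rule 4 (before a voiced consonant) → [eː].
/r/ (between /e/ and /e/) is unaffected → [r].
/e/ (between /r/ and /t/) is in the target of rule 4 but the environment (before a voiced consonant) is not met → [e].
/t/ (between /e/ and /j/) is in the target of rule 1 but the environment (word-finally) is not met → [t].
/j/ stays [j].
/e/ (between /j/ and /j/) occurs before a voiced consonant → [eː] by rule 4.
/j/ (word-final) is unaffected → [j].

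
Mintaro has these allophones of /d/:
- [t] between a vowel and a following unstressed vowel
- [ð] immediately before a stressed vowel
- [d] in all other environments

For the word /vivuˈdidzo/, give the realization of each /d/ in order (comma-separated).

[ð], [d]

Occurrence 1 (position 5): immediately before a stressed vowel → [ð].
Occurrence 2 (position 7): no conditioning environment matches → elsewhere allophone [d].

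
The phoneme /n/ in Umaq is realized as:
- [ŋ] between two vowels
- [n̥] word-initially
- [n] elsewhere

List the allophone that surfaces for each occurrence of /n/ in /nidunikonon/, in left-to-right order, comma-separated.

Occurrence 1 (position 1): word-initially → [n̥].
Occurrence 2 (position 5): between two vowels → [ŋ].
Occurrence 3 (position 9): between two vowels → [ŋ].
Occurrence 4 (position 11): no conditioning environment matches → elsewhere allophone [n].

[n̥], [ŋ], [ŋ], [n]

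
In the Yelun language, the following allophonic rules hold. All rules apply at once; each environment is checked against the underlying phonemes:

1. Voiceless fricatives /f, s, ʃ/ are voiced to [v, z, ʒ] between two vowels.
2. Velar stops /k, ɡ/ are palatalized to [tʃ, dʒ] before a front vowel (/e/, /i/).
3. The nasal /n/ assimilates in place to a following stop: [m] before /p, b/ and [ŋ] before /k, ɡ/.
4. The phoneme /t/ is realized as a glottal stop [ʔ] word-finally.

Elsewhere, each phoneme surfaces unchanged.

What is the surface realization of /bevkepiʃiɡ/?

[bevtʃepiʒiɡ]

/b/ — not in any rule's target class → [b].
/e/ stays [e].
/v/ (between /e/ and /k/) is unaffected → [v].
/k/ meets the environment for rule 2 (before a front vowel) → [tʃ].
/e/ (between /k/ and /p/) is unaffected → [e].
/p/ — not in any rule's target class → [p].
/i/ (between /p/ and /ʃ/): no rule targets it → [i].
/ʃ/ (between /i/ and /i/): between two vowels, so rule 1 applies → [ʒ].
/i/ (between /ʃ/ and /ɡ/): no rule targets it → [i].
/ɡ/ (word-final): rule 2 targets it, but not before a front vowel → unchanged [ɡ].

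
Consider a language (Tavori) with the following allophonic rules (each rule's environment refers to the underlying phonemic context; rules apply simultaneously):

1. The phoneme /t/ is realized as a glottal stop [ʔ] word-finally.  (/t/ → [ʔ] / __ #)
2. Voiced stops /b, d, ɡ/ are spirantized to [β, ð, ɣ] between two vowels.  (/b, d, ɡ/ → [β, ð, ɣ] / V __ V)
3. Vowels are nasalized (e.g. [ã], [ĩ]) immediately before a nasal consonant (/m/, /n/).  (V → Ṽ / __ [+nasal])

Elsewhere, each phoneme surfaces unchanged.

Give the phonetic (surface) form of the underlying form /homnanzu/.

/h/ (word-initial) is unaffected → [h].
/o/ (between /h/ and /m/): before a nasal consonant, so rule 3 applies → [õ].
/m/ (between /o/ and /n/): no rule targets it → [m].
/n/ (between /m/ and /a/) is unaffected → [n].
/a/ (between /n/ and /n/): before a nasal consonant, so rule 3 applies → [ã].
/n/ (between /a/ and /z/) is unaffected → [n].
/z/ (between /n/ and /u/): no rule targets it → [z].
/u/ (word-final) is in the target of rule 3 but the environment (before a nasal consonant) is not met → [u].

[hõmnãnzu]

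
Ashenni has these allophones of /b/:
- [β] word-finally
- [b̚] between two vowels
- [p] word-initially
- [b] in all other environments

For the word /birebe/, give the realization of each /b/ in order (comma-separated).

[p], [b̚]

Occurrence 1 (position 1): word-initially → [p].
Occurrence 2 (position 5): between two vowels → [b̚].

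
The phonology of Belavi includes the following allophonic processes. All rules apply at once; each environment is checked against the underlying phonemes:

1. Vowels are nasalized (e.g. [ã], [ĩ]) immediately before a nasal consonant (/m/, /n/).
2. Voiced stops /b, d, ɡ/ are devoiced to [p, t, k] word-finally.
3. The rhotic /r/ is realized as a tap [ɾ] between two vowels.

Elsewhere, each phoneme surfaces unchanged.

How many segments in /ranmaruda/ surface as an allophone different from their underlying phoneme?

2

Segments that undergo a rule: /a/ → [ã] (rule 1); /r/ → [ɾ] (rule 3).
All other segments surface unchanged.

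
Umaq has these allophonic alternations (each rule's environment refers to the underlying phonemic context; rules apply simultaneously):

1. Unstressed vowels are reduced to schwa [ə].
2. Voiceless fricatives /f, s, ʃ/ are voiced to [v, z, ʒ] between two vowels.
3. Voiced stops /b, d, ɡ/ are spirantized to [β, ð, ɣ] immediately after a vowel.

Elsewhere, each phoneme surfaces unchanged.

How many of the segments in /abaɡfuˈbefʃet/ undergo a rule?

Segments that undergo a rule: /a/ → [ə] (rule 1); /b/ → [β] (rule 3); /a/ → [ə] (rule 1); /ɡ/ → [ɣ] (rule 3); /u/ → [ə] (rule 1); /b/ → [β] (rule 3); /e/ → [ə] (rule 1).
All other segments surface unchanged.

7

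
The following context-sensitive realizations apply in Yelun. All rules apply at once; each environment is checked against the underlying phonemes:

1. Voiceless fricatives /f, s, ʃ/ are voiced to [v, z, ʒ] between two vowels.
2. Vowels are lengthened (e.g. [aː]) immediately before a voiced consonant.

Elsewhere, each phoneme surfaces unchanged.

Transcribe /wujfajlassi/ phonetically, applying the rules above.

/w/ (word-initial): no rule targets it → [w].
/u/ (between /w/ and /j/): before a voiced consonant, so rule 2 applies → [uː].
/j/ — not in any rule's target class → [j].
/f/ (between /j/ and /a/) is in the target of rule 1 but the environment (between two vowels) is not met → [f].
/a/ (between /f/ and /j/): before a voiced consonant, so rule 2 applies → [aː].
/j/ (between /a/ and /l/): no rule targets it → [j].
/l/ — not in any rule's target class → [l].
/a/ (between /l/ and /s/) fails the environment for rule 2, so it stays [a].
/s/ — between /a/ and /s/; rule 1 does not apply here → [s].
/s/ (between /s/ and /i/) is in the target of rule 1 but the environment (between two vowels) is not met → [s].
/i/ (word-final) is in the target of rule 2 but the environment (before a voiced consonant) is not met → [i].

[wuːjfaːjlassi]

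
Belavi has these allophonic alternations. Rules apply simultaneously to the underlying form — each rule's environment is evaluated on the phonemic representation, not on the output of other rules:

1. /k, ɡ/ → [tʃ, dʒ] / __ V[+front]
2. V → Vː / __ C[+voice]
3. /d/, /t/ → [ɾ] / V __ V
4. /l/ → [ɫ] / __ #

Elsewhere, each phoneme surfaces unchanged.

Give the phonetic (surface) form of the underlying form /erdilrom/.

/e/ meets the environment for rule 2 (before a voiced consonant) → [eː].
/r/ (between /e/ and /d/): no rule targets it → [r].
/d/ (between /r/ and /i/) fails the environment for rule 3, so it stays [d].
/i/ (between /d/ and /l/): before a voiced consonant, so rule 2 applies → [iː].
/l/ (between /i/ and /r/): rule 4 targets it, but not word-finally → unchanged [l].
/r/ (between /l/ and /o/) is unaffected → [r].
Rule 2 applies to /o/ (between /r/ and /m/: before a voiced consonant) → [oː].
/m/ stays [m].

[eːrdiːlroːm]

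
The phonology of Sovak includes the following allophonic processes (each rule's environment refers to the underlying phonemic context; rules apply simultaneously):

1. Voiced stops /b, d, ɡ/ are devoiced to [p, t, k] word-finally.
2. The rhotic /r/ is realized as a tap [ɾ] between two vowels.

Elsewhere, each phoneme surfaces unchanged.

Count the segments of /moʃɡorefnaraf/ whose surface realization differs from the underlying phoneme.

Segments that undergo a rule: /r/ → [ɾ] (rule 2); /r/ → [ɾ] (rule 2).
All other segments surface unchanged.

2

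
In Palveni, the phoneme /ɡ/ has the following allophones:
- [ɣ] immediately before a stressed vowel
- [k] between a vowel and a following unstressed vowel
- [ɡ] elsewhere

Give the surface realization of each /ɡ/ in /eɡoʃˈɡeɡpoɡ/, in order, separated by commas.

Occurrence 1 (position 2): between a vowel and a following unstressed vowel → [k].
Occurrence 2 (position 5): immediately before a stressed vowel → [ɣ].
Occurrence 3 (position 7): no conditioning environment matches → elsewhere allophone [ɡ].
Occurrence 4 (position 10): no conditioning environment matches → elsewhere allophone [ɡ].

[k], [ɣ], [ɡ], [ɡ]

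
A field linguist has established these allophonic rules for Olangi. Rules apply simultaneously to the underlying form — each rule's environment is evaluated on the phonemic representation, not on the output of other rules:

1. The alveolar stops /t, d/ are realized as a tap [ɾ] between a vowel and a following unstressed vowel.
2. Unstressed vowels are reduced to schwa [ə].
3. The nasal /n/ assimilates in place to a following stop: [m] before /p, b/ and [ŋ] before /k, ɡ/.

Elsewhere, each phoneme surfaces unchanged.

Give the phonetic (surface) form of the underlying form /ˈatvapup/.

/a/ (word-initial) fails the environment for rule 2, so it stays [a].
/t/ (between /a/ and /v/): rule 1 targets it, but not between a vowel and a following unstressed vowel → unchanged [t].
/v/ stays [v].
/a/ (between /v/ and /p/) occurs in an unstressed syllable → [ə] by rule 2.
/p/ — not in any rule's target class → [p].
/u/ meets the environment for rule 2 (in an unstressed syllable) → [ə].
/p/ — not in any rule's target class → [p].

[ˈatvəpəp]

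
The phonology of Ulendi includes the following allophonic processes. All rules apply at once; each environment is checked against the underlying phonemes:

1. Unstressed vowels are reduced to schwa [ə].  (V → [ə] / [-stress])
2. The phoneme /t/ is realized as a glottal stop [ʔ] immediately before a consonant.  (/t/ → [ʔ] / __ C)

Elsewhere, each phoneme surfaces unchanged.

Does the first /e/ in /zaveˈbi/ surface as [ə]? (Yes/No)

Yes

/e/ — between /v/ and /b/, in an unstressed syllable — surfaces as [ə] (rule 1).
The actual realization is [ə], which matches [ə].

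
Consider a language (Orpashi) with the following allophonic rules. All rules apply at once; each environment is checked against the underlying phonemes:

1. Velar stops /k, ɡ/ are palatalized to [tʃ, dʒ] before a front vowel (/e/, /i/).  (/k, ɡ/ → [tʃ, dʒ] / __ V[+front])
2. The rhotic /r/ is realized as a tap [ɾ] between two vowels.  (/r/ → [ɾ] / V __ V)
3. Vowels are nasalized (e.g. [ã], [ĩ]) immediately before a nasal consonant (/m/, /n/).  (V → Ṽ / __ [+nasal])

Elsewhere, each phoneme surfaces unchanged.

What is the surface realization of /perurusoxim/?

[peɾuɾusoxĩm]

/e/ (between /p/ and /r/) is in the target of rule 3 but the environment (before a nasal consonant) is not met → [e].
Rule 2 applies to /r/ (between /e/ and /u/: between two vowels) → [ɾ].
/u/ (between /r/ and /r/) fails the environment for rule 3, so it stays [u].
/r/ — between /u/ and /u/, between two vowels — surfaces as [ɾ] (rule 2).
/u/ (between /r/ and /s/) fails the environment for rule 3, so it stays [u].
/o/ (between /s/ and /x/) fails the environment for rule 3, so it stays [o].
/i/ (between /x/ and /m/): before a nasal consonant, so rule 3 applies → [ĩ].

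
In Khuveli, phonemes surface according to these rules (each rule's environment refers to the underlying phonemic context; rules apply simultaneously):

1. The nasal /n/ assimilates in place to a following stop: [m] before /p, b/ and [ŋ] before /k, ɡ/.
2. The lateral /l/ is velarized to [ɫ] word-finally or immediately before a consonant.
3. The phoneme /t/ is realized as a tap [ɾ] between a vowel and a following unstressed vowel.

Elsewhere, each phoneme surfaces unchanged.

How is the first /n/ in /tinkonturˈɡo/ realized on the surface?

[ŋ]

/n/ (between /i/ and /k/): before a labial or velar stop, so rule 1 applies → [ŋ].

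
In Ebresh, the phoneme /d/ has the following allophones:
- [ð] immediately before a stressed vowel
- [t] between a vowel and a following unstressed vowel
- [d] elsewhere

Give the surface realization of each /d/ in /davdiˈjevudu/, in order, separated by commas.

[d], [d], [t]

Occurrence 1 (position 1): no conditioning environment matches → elsewhere allophone [d].
Occurrence 2 (position 4): no conditioning environment matches → elsewhere allophone [d].
Occurrence 3 (position 10): between a vowel and a following unstressed vowel → [t].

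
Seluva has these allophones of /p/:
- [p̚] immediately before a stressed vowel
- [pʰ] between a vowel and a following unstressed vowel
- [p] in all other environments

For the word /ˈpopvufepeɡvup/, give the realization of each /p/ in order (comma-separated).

Occurrence 1 (position 1): immediately before a stressed vowel → [p̚].
Occurrence 2 (position 3): no conditioning environment matches → elsewhere allophone [p].
Occurrence 3 (position 8): between a vowel and a following unstressed vowel → [pʰ].
Occurrence 4 (position 13): no conditioning environment matches → elsewhere allophone [p].

[p̚], [p], [pʰ], [p]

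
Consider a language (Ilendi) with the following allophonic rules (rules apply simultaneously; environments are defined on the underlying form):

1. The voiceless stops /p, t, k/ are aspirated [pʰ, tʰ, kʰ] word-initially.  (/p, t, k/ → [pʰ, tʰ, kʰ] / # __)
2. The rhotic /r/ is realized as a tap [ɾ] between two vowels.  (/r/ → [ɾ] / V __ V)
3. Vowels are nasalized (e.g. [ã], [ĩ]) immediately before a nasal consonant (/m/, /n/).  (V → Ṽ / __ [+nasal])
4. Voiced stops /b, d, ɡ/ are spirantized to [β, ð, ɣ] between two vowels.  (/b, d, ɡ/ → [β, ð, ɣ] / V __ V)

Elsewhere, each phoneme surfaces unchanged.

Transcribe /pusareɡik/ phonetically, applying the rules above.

[pʰusaɾeɣik]

/p/ meets the environment for rule 1 (word-initially) → [pʰ].
/u/ — between /p/ and /s/; rule 3 does not apply here → [u].
/s/ stays [s].
/a/ (between /s/ and /r/) is in the target of rule 3 but the environment (before a nasal consonant) is not met → [a].
Rule 2 applies to /r/ (between /a/ and /e/: between two vowels) → [ɾ].
/e/ (between /r/ and /ɡ/): rule 3 targets it, but not before a nasal consonant → unchanged [e].
/ɡ/ meets the environment for rule 4 (between two vowels) → [ɣ].
/i/ (between /ɡ/ and /k/) is in the target of rule 3 but the environment (before a nasal consonant) is not met → [i].
/k/ — word-final; rule 1 does not apply here → [k].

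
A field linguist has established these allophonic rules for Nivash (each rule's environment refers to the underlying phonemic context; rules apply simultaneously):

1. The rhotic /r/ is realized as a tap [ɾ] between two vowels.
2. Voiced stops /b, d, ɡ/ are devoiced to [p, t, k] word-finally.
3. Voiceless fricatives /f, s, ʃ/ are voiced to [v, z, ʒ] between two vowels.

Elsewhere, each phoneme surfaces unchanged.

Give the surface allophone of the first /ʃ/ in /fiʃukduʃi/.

[ʒ]

/ʃ/ meets the environment for rule 3 (between two vowels) → [ʒ].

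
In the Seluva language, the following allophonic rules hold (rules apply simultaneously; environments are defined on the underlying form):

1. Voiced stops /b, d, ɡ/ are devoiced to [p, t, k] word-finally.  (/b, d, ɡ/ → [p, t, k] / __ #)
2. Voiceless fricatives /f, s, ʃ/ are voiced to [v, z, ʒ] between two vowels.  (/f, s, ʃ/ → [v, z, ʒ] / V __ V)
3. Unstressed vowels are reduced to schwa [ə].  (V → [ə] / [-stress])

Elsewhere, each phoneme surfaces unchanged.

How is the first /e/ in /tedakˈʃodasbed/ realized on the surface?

[ə]

/e/ (between /t/ and /d/) occurs in an unstressed syllable → [ə] by rule 3.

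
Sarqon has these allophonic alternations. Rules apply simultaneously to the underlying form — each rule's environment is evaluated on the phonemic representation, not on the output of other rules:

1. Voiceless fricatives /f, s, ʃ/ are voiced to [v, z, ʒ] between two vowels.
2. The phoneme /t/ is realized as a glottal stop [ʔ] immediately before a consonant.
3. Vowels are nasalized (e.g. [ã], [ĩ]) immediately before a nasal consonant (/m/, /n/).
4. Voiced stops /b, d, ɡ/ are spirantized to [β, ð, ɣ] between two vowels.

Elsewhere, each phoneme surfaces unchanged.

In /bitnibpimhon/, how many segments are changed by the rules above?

3

Segments that undergo a rule: /t/ → [ʔ] (rule 2); /i/ → [ĩ] (rule 3); /o/ → [õ] (rule 3).
All other segments surface unchanged.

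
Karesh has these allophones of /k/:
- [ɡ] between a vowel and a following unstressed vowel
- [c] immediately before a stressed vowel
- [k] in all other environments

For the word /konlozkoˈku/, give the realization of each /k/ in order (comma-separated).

Occurrence 1 (position 1): no conditioning environment matches → elsewhere allophone [k].
Occurrence 2 (position 7): no conditioning environment matches → elsewhere allophone [k].
Occurrence 3 (position 9): immediately before a stressed vowel → [c].

[k], [k], [c]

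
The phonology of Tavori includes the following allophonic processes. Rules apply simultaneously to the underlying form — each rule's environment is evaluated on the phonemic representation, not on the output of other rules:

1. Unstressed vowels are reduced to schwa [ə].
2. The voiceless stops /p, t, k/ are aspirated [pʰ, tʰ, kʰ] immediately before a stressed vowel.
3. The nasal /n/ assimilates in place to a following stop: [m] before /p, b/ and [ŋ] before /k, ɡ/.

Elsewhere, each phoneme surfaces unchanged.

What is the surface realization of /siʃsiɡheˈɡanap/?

/s/ stays [s].
/i/ (between /s/ and /ʃ/): in an unstressed syllable, so rule 1 applies → [ə].
/ʃ/ — not in any rule's target class → [ʃ].
/s/ stays [s].
/i/ meets the environment for rule 1 (in an unstressed syllable) → [ə].
/ɡ/ stays [ɡ].
/h/ (between /ɡ/ and /e/) is unaffected → [h].
/e/ (between /h/ and /ɡ/) occurs in an unstressed syllable → [ə] by rule 1.
/ɡ/ (between /e/ and /a/) is unaffected → [ɡ].
/a/ (between /ɡ/ and /n/): rule 1 targets it, but not in an unstressed syllable → unchanged [a].
/n/ (between /a/ and /a/) fails the environment for rule 3, so it stays [n].
/a/ — between /n/ and /p/, in an unstressed syllable — surfaces as [ə] (rule 1).
/p/ (word-final): rule 2 targets it, but not immediately before a stressed vowel → unchanged [p].

[səʃsəɡhəˈɡanəp]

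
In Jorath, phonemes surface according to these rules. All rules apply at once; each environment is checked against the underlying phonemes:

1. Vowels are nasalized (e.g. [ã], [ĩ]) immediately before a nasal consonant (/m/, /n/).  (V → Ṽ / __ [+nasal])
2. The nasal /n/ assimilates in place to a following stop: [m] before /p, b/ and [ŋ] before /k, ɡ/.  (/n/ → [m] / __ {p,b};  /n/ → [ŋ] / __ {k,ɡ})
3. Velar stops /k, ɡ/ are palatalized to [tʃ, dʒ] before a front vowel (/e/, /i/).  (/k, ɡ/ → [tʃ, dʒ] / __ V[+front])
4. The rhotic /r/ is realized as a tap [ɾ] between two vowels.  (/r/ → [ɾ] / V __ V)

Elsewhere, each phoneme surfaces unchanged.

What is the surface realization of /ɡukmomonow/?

[ɡukmõmõnow]

/ɡ/ — word-initial; rule 3 does not apply here → [ɡ].
/u/ (between /ɡ/ and /k/) fails the environment for rule 1, so it stays [u].
/k/ (between /u/ and /m/) is in the target of rule 3 but the environment (before a front vowel) is not met → [k].
/m/ stays [m].
/o/ meets the environment for rule 1 (before a nasal consonant) → [õ].
/m/ (between /o/ and /o/) is unaffected → [m].
/o/ (between /m/ and /n/) occurs before a nasal consonant → [õ] by rule 1.
/n/ (between /o/ and /o/) is in the target of rule 2 but the environment (before a labial or velar stop) is not met → [n].
/o/ — between /n/ and /w/; rule 1 does not apply here → [o].
/w/ stays [w].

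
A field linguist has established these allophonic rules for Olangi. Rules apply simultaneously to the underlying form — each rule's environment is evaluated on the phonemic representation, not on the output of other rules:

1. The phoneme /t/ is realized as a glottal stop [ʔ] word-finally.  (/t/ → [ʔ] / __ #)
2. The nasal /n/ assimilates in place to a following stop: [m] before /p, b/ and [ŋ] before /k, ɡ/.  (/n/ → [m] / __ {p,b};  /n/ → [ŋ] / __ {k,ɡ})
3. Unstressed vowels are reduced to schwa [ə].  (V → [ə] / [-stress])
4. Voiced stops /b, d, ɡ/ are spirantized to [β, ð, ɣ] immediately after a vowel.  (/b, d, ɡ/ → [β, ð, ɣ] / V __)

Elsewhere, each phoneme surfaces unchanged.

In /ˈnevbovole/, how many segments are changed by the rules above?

Segments that undergo a rule: /o/ → [ə] (rule 3); /o/ → [ə] (rule 3); /e/ → [ə] (rule 3).
All other segments surface unchanged.

3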